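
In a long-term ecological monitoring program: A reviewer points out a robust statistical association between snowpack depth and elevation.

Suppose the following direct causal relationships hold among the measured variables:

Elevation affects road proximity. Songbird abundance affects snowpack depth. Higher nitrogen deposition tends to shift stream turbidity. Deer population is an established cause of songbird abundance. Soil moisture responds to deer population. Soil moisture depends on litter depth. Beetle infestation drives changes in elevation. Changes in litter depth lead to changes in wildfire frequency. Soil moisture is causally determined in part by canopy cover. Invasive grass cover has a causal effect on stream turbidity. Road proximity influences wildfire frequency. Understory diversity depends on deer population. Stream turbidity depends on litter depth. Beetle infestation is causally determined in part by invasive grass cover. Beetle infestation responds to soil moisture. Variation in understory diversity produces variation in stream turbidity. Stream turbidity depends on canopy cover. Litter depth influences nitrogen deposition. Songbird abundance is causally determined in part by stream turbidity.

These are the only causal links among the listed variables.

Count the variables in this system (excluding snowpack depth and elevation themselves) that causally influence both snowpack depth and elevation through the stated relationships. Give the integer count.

The common causes are: canopy cover (to snowpack depth via canopy cover → stream turbidity → songbird abundance → snowpack depth; to elevation via canopy cover → soil moisture → beetle infestation → elevation); deer population (to snowpack depth via deer population → songbird abundance → snowpack depth; to elevation via deer population → soil moisture → beetle infestation → elevation); invasive grass cover (to snowpack depth via invasive grass cover → stream turbidity → songbird abundance → snowpack depth; to elevation via invasive grass cover → beetle infestation → elevation); litter depth (to snowpack depth via litter depth → stream turbidity → songbird abundance → snowpack depth; to elevation via litter depth → soil moisture → beetle infestation → elevation).
Every other variable lacks a causal path to at least one of snowpack depth and elevation.

4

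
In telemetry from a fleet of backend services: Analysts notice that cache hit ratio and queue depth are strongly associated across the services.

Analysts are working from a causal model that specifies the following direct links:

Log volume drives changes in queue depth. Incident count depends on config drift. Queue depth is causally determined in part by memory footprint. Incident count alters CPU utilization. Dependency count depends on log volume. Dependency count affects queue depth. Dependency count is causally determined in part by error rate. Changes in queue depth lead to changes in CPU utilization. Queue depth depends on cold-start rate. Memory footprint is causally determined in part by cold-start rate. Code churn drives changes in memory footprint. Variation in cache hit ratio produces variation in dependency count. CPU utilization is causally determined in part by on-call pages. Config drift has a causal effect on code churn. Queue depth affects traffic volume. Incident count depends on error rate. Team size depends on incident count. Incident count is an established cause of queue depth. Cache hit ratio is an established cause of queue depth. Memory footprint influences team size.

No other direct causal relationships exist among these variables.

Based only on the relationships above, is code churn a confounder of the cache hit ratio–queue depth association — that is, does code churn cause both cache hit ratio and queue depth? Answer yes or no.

Code churn has no stated causal path to cache hit ratio. A confounder must cause both variables, so code churn does not qualify.

no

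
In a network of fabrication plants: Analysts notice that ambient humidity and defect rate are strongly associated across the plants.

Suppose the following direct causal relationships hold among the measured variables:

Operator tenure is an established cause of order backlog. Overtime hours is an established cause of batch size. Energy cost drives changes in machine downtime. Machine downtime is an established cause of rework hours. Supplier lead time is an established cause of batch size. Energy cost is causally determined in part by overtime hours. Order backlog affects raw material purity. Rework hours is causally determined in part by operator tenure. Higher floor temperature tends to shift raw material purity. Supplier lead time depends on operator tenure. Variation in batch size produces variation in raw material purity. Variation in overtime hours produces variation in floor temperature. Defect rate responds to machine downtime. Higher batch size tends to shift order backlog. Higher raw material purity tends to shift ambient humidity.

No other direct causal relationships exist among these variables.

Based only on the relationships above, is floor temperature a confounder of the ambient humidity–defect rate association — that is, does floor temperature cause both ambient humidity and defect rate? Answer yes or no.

Floor temperature has no stated causal path to defect rate. A confounder must cause both variables, so floor temperature does not qualify.

no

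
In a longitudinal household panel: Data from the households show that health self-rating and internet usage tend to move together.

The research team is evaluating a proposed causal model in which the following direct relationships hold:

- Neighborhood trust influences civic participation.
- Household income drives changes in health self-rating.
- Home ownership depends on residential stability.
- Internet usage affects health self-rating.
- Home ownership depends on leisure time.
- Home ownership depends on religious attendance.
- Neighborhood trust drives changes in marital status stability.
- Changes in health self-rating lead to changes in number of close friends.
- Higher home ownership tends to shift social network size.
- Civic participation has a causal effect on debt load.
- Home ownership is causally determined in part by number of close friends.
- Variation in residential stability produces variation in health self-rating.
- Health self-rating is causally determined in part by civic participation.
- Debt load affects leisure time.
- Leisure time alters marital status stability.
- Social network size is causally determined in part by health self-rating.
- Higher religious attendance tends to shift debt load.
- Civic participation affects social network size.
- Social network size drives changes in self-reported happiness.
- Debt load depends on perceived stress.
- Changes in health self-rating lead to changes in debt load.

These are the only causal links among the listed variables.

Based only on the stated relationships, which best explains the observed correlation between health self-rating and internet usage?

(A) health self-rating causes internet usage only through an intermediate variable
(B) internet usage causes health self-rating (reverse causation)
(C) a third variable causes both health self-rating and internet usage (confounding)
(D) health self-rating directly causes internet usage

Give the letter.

B

The stated link runs internet usage → health self-rating; health self-rating has no causal path to internet usage. No variable causes both, so confounding is ruled out. The correlation reflects reverse causation.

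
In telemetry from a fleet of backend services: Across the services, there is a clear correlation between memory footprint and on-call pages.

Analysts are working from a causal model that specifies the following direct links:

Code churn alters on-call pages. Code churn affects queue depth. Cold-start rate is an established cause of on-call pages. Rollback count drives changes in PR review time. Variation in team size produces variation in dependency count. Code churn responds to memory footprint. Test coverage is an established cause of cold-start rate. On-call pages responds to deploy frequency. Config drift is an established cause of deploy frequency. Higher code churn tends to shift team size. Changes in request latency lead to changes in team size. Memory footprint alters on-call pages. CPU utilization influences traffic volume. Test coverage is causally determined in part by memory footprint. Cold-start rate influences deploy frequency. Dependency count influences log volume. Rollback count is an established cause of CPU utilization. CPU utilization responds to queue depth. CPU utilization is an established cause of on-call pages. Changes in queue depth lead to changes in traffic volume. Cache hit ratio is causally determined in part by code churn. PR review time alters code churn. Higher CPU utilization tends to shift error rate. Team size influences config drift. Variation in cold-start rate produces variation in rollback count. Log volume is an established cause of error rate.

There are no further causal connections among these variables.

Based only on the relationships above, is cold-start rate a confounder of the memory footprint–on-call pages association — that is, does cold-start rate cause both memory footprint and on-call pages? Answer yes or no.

no

Cold-start rate has no stated causal path to memory footprint. A confounder must cause both variables, so cold-start rate does not qualify.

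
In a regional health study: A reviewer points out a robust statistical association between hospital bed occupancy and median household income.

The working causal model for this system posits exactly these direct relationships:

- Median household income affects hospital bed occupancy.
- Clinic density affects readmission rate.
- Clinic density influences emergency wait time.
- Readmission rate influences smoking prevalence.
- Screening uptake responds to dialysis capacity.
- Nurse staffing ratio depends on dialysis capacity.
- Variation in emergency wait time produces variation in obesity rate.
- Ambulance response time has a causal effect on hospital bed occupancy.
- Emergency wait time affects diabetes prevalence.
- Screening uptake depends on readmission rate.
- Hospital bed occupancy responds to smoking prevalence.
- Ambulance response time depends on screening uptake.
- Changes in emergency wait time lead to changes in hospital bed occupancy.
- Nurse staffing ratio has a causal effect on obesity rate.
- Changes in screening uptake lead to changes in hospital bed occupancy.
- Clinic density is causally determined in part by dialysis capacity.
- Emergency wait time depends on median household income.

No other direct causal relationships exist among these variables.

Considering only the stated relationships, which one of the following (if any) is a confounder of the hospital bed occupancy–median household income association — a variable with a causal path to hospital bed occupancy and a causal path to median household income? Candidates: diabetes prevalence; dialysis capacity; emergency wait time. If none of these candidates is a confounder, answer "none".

None of the listed candidates has causal paths to both hospital bed occupancy and median household income in the stated relationships, so none is a common cause.

none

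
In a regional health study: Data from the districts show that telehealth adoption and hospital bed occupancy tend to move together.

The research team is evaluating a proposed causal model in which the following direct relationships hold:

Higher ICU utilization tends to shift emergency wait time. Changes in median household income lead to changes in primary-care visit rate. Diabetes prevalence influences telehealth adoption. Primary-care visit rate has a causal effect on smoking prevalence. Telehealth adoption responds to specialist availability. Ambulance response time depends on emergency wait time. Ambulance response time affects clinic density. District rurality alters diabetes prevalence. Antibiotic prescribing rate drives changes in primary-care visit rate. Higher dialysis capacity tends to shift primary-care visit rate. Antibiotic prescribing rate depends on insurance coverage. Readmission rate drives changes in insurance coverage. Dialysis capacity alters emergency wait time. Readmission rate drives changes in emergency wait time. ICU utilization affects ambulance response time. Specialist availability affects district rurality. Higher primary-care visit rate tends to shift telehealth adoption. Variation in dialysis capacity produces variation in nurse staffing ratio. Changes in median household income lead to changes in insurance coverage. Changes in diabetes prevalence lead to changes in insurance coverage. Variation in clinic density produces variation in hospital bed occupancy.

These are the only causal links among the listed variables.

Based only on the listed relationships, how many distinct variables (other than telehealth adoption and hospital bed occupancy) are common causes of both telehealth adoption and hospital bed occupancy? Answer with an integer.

The common causes are: dialysis capacity (to telehealth adoption via dialysis capacity → primary-care visit rate → telehealth adoption; to hospital bed occupancy via dialysis capacity → emergency wait time → ambulance response time → clinic density → hospital bed occupancy); readmission rate (to telehealth adoption via readmission rate → insurance coverage → antibiotic prescribing rate → primary-care visit rate → telehealth adoption; to hospital bed occupancy via readmission rate → emergency wait time → ambulance response time → clinic density → hospital bed occupancy).
Every other variable lacks a causal path to at least one of telehealth adoption and hospital bed occupancy.

2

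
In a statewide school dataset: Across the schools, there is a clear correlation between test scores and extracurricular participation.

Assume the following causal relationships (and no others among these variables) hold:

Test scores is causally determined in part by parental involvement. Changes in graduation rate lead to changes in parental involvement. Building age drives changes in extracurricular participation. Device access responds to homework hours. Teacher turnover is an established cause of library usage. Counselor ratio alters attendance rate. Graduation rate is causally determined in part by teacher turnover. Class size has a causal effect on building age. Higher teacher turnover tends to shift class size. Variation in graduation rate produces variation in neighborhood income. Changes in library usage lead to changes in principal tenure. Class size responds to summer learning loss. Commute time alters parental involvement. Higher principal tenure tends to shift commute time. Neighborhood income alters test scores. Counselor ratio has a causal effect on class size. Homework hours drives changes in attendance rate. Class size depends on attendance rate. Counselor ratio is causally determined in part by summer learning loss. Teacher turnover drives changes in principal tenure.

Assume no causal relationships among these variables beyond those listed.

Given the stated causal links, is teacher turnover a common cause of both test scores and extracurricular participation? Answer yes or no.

yes

Teacher turnover has a causal path to test scores (teacher turnover → graduation rate → parental involvement → test scores) and to extracurricular participation (teacher turnover → class size → building age → extracurricular participation), so it is a common cause of both — a confounder.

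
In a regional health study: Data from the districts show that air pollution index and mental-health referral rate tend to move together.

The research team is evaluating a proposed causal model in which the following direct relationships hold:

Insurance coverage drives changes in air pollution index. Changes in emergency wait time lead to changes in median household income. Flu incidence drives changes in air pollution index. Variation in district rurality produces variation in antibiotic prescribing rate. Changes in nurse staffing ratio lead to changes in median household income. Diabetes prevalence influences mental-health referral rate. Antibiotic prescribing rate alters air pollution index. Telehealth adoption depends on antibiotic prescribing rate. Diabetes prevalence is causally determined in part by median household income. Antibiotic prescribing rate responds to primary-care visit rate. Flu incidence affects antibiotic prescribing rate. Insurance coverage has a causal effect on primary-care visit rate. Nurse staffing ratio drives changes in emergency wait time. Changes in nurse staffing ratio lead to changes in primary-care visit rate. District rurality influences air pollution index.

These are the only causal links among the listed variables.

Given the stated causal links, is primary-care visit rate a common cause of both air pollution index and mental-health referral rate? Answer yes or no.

no

Primary-care visit rate has no stated causal path to mental-health referral rate. A confounder must cause both variables, so primary-care visit rate does not qualify.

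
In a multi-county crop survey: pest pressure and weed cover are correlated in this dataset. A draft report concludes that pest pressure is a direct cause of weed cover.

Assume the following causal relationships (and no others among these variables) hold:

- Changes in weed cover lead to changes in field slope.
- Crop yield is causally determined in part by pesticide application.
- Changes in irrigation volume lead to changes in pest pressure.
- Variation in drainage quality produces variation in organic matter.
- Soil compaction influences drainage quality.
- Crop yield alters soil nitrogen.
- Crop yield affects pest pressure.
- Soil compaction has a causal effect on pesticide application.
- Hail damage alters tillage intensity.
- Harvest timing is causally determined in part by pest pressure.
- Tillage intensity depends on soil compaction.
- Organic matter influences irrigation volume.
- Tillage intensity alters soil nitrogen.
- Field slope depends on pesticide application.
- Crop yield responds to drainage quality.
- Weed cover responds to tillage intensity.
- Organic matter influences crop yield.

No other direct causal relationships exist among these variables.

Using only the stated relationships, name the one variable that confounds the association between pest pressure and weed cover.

Soil compaction has a causal path to pest pressure (soil compaction → drainage quality → crop yield → pest pressure) and a separate causal path to weed cover (soil compaction → tillage intensity → weed cover), so it is a common cause of both.
No stated relationship gives pest pressure a causal route to weed cover, so the correlation is explained by the shared upstream cause rather than a direct effect.

soil compaction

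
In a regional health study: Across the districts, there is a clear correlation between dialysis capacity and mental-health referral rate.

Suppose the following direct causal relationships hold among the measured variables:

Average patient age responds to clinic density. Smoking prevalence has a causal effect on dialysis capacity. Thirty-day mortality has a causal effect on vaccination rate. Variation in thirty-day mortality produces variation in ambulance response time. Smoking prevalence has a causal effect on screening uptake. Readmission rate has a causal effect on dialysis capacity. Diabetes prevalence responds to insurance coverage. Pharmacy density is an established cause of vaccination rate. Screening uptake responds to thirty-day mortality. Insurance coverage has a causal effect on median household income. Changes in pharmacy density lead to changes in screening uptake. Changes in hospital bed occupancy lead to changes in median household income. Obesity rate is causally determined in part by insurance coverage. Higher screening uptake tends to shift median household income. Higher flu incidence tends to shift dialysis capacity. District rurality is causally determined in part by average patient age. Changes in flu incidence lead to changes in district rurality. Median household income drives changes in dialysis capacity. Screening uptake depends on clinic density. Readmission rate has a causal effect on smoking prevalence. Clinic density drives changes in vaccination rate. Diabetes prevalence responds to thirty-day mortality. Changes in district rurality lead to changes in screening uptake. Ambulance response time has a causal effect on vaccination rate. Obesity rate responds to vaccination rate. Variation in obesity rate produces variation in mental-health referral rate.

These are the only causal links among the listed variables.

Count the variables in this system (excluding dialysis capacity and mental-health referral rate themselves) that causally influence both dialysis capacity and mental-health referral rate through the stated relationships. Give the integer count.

The common causes are: clinic density (to dialysis capacity via clinic density → screening uptake → median household income → dialysis capacity; to mental-health referral rate via clinic density → vaccination rate → obesity rate → mental-health referral rate); insurance coverage (to dialysis capacity via insurance coverage → median household income → dialysis capacity; to mental-health referral rate via insurance coverage → obesity rate → mental-health referral rate); pharmacy density (to dialysis capacity via pharmacy density → screening uptake → median household income → dialysis capacity; to mental-health referral rate via pharmacy density → vaccination rate → obesity rate → mental-health referral rate); thirty-day mortality (to dialysis capacity via thirty-day mortality → screening uptake → median household income → dialysis capacity; to mental-health referral rate via thirty-day mortality → vaccination rate → obesity rate → mental-health referral rate).
Every other variable lacks a causal path to at least one of dialysis capacity and mental-health referral rate.

4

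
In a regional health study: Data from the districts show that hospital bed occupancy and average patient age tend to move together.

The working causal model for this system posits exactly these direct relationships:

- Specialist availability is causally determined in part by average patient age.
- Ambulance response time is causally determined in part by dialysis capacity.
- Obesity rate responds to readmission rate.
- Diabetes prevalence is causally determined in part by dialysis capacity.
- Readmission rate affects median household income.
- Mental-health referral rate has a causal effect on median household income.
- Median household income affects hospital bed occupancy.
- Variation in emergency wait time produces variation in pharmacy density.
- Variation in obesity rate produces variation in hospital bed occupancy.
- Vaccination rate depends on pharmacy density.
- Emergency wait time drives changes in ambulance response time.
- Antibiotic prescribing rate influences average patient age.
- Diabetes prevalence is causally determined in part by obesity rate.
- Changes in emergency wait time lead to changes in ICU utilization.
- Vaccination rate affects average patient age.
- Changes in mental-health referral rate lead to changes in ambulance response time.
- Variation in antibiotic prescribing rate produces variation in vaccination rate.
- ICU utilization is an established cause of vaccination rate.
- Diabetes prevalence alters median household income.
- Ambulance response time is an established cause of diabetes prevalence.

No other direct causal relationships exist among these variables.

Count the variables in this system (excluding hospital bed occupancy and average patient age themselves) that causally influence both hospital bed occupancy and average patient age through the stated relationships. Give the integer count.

1

The common causes are: emergency wait time (to hospital bed occupancy via emergency wait time → ambulance response time → diabetes prevalence → median household income → hospital bed occupancy; to average patient age via emergency wait time → pharmacy density → vaccination rate → average patient age).
Every other variable lacks a causal path to at least one of hospital bed occupancy and average patient age.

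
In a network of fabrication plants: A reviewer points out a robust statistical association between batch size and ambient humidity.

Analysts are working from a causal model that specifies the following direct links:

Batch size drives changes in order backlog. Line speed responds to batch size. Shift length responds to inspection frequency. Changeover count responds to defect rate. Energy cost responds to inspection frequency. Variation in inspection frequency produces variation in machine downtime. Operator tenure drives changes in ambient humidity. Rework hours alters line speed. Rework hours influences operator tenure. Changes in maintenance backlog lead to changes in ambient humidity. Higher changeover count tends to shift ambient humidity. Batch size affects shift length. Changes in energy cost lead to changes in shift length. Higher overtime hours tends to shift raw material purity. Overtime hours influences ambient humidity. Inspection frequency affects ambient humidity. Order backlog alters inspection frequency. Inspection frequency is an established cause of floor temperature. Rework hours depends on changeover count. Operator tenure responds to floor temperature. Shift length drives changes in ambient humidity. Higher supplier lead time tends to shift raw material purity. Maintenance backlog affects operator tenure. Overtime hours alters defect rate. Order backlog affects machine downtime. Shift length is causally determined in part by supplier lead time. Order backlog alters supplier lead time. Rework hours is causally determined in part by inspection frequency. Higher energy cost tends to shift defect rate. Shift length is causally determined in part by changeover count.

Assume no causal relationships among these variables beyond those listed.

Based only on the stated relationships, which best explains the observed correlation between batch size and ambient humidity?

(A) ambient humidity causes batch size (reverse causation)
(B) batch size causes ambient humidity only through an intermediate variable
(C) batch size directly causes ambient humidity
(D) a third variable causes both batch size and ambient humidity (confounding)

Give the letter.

B

Batch size reaches ambient humidity through batch size → shift length → ambient humidity — an indirect causal chain with no direct batch size → ambient humidity link. No variable causes both batch size and ambient humidity, so confounding is ruled out; the effect is mediated.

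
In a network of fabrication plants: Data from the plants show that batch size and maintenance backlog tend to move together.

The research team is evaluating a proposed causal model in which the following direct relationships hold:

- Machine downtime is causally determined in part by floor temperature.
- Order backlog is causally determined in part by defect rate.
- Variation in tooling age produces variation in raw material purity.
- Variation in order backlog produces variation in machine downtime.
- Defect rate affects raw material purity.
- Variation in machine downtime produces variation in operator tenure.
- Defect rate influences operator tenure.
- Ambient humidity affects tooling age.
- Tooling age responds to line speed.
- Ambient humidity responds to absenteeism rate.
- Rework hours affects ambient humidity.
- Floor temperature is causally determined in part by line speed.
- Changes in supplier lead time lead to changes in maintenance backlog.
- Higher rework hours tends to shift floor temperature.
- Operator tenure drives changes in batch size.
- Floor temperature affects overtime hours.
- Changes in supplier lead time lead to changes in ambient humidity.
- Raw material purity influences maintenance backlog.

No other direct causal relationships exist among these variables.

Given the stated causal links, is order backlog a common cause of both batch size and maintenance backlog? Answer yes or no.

Order backlog has no stated causal path to maintenance backlog. A confounder must cause both variables, so order backlog does not qualify.

no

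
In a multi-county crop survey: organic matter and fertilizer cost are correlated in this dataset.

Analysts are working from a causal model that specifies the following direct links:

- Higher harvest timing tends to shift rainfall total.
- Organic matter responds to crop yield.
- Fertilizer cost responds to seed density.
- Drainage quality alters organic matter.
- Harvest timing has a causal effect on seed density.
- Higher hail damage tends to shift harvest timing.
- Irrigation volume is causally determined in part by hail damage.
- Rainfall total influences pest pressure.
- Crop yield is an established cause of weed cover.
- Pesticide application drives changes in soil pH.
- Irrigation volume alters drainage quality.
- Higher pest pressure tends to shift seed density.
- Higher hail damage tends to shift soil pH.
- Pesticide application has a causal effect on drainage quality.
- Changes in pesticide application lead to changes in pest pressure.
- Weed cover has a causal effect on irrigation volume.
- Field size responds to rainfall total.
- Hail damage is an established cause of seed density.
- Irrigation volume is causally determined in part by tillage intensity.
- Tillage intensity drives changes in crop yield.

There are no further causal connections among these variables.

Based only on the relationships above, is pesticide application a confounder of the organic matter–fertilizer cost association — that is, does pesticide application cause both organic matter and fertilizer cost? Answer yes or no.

yes

Pesticide application has a causal path to organic matter (pesticide application → drainage quality → organic matter) and to fertilizer cost (pesticide application → pest pressure → seed density → fertilizer cost), so it is a common cause of both — a confounder.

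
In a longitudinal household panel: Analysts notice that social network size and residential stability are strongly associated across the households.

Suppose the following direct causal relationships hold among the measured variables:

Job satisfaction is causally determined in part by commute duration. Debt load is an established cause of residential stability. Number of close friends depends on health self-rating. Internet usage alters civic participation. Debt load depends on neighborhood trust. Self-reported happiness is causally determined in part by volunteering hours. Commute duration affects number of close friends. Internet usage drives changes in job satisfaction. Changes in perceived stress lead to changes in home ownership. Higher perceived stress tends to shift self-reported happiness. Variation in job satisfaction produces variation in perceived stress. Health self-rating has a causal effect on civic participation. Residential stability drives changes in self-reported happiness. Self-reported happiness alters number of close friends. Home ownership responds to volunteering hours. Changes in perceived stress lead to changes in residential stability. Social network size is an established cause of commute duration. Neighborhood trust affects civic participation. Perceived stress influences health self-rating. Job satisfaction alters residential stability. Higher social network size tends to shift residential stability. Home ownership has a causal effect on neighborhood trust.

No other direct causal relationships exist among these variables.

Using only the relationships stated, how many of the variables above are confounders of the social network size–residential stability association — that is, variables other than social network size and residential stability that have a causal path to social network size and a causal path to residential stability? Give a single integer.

0

No listed variable has a causal path to both social network size and residential stability, so there are no common causes.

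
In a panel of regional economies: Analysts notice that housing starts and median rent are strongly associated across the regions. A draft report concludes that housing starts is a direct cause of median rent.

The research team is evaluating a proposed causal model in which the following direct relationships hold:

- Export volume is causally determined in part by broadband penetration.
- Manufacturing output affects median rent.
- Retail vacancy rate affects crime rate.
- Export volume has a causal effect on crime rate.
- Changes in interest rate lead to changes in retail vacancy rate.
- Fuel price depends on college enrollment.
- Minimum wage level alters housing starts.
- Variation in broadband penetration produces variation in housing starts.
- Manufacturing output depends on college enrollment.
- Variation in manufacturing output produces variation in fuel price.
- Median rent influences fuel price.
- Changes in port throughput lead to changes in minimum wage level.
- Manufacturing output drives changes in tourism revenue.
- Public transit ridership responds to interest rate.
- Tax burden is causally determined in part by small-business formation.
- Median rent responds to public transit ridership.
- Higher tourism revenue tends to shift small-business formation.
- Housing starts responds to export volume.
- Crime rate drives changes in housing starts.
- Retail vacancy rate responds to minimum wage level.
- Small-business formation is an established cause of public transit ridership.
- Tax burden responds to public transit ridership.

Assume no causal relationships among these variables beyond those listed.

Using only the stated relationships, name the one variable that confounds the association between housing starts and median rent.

interest rate

Interest rate has a causal path to housing starts (interest rate → retail vacancy rate → crime rate → housing starts) and a separate causal path to median rent (interest rate → public transit ridership → median rent), so it is a common cause of both.
No stated relationship gives housing starts a causal route to median rent, so the correlation is explained by the shared upstream cause rather than a direct effect.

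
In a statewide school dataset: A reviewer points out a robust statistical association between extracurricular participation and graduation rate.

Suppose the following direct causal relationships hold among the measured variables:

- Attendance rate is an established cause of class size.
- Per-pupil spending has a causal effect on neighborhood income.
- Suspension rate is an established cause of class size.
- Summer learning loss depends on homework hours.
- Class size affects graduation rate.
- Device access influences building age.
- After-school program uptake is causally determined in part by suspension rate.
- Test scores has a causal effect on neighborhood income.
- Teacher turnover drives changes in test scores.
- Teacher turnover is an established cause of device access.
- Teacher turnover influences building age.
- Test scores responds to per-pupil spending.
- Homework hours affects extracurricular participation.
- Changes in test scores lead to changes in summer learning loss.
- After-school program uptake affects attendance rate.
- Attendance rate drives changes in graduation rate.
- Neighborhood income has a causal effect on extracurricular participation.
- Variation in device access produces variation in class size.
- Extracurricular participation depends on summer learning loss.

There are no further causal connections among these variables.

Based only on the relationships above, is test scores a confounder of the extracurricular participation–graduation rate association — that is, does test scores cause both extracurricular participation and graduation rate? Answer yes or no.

Test scores has no stated causal path to graduation rate. A confounder must cause both variables, so test scores does not qualify.

no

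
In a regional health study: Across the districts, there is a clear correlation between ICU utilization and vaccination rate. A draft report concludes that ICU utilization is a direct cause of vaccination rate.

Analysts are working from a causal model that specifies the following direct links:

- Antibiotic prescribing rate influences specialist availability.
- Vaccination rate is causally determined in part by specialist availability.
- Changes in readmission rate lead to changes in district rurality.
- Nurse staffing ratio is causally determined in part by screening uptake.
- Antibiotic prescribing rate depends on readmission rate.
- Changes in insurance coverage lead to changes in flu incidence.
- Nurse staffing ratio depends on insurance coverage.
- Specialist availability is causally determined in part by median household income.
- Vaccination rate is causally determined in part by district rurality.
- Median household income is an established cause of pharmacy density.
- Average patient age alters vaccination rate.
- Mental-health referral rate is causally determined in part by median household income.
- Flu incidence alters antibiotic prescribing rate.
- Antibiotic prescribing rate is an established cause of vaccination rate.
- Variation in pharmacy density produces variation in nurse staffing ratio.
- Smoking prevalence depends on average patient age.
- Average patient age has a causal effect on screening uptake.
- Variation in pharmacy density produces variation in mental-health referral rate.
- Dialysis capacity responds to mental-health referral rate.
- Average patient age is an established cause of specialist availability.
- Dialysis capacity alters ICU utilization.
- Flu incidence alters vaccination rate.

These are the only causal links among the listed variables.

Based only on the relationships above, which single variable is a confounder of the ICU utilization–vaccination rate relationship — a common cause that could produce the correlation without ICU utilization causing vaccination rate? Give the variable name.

Median household income has a causal path to ICU utilization (median household income → mental-health referral rate → dialysis capacity → ICU utilization) and a separate causal path to vaccination rate (median household income → specialist availability → vaccination rate), so it is a common cause of both.
No stated relationship gives ICU utilization a causal route to vaccination rate, so the correlation is explained by the shared upstream cause rather than a direct effect.

median household income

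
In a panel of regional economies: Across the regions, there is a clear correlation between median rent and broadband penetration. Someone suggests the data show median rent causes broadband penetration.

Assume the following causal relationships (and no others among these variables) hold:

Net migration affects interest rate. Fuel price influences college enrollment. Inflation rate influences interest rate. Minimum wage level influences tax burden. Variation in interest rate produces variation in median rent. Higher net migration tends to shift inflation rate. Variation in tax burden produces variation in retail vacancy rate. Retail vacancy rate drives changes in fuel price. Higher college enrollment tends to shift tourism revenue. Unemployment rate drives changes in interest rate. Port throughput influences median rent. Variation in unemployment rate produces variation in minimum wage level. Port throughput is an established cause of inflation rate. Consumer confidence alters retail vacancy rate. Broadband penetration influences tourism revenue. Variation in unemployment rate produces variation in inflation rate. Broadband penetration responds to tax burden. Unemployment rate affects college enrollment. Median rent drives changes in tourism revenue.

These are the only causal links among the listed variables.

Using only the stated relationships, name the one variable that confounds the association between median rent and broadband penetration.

unemployment rate

Unemployment rate has a causal path to median rent (unemployment rate → interest rate → median rent) and a separate causal path to broadband penetration (unemployment rate → minimum wage level → tax burden → broadband penetration), so it is a common cause of both.
No stated relationship gives median rent a causal route to broadband penetration, so the correlation is explained by the shared upstream cause rather than a direct effect.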